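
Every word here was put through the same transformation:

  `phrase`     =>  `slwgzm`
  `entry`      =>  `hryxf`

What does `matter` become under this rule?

Letter i (0-indexed) is shifted by i+3, so successive shifts are 3, 4, 5, ….
On matter: m+3=p, a+4=e, t+5=y, t+6=z, e+7=l, r+8=z.

peyzlz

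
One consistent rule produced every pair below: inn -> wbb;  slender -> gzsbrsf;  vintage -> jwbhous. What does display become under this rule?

This is a Caesar cipher with shift 14.
On display: d+14=r, i+14=w, s+14=g, p+14=d, l+14=z, a+14=o, y+14=m.

rwgdzom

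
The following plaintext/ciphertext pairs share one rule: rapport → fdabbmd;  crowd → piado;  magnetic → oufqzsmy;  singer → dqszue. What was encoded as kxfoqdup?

directly

The output letters match the input read backwards, each shifted +12: rapport reversed is troppar. Read the word backwards and shift each letter +12.
Reversing it on kxfoqdup: shift back: k−12=y, x−12=l, f−12=t, o−12=c, q−12=e, d−12=r, u−12=i, p−12=d → yltcerid; then reverse → directly.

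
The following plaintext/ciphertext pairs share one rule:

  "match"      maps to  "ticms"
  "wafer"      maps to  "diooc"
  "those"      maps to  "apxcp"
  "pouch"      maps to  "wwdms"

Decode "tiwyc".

manor

In match: m→t is +7, a→i is +8, t→c is +9, c→m is +10 — the shift increases by 1 each position. Letter i (0-indexed) is shifted by i+7, so successive shifts are 7, 8, 9, ….
Reversing it on tiwyc: t−7=m, i−8=a, w−9=n, y−10=o, c−11=r.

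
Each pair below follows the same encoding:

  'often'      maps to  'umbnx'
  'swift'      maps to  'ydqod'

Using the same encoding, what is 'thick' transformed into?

In often: o→u is +6, f→m is +7, t→b is +8, e→n is +9 — the shift increases by 1 each position. Each letter shifts forward by (position + 6), i.e. 6, 7, 8, … — the shift grows by one for each successive letter.
On thick: t+6=z, h+7=o, i+8=q, c+9=l, k+10=u.

zoqlu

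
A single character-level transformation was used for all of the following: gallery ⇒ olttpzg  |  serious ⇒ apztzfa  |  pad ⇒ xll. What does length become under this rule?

The shift depends on letter class: consonant g→o is +8, but vowel a→l is +11. Vowels shift forward by 11 and consonants shift forward by 8.
Applying it to length: l(cons)+8=t, e(vowel)+11=p, n(cons)+8=v, g(cons)+8=o, t(cons)+8=b, h(cons)+8=p.

tpvobp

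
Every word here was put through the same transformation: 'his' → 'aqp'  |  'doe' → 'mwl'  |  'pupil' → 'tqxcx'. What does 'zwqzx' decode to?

The output letters match the input read backwards, each shifted +8: his reversed is sih. Two steps: reverse the string, then apply a Caesar shift of +8.
Undoing it on zwqzx: shift back: z−8=r, w−8=o, q−8=i, z−8=r, x−8=p → roirp; then reverse → prior.

prior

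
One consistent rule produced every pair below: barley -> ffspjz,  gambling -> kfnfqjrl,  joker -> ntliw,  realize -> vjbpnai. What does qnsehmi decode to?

miracle

A repeating key of period 3 is used — shifts +4, +5, +1 over and over.
Reversing it on qnsehmi: q−4=m, n−5=i, s−1=r, e−4=a, h−5=c, m−1=l, i−4=e.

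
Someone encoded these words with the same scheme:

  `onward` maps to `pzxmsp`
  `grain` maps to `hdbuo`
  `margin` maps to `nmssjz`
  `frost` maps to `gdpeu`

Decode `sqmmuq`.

relate

Shifts by position in onward: pos 0: o→p (+1), pos 1: n→z (+12), pos 2: w→x (+1), pos 3: a→m (+12) — repeating every 2. A repeating key of period 2 is used — shifts +1, +12 over and over.
Reversing it on sqmmuq: s−1=r, q−12=e, m−1=l, m−12=a, u−1=t, q−12=e.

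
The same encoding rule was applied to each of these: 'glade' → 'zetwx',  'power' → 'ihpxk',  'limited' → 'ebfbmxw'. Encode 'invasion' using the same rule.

bgotlbhg

Compare letters: g→z is +19, l→e is +19, a→t is +19 — a constant shift. It's a constant shift of +19 (ROT19).
Applying it to invasion: i+19=b, n+19=g, v+19=o, a+19=t, s+19=l, i+19=b, o+19=h, n+19=g.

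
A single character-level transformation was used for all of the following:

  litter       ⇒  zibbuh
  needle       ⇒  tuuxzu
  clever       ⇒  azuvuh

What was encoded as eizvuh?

silver

l(11)→z(25) and i(8)→i(8) fit y≡23x+6 (mod 26); the inverse of 23 mod 26 is 17. Each letter's alphabet position (a=0..z=25) is mapped through 23·x+6 mod 26 — an affine cipher.
Reversing it on eizvuh: e(4)→17·(4−6)≡18=s; i(8)→17·(8−6)≡8=i; z(25)→17·(25−6)≡11=l; v(21)→17·(21−6)≡21=v; u(20)→17·(20−6)≡4=e; h(7)→17·(7−6)≡17=r (all mod 26).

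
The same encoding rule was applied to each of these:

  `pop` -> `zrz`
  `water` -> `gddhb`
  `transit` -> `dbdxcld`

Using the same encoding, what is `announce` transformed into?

dxxrxxmh

The shift depends on letter class: consonant p→z is +10, but vowel o→r is +3. The rule splits by letter class: vowels +3, consonants +10.
Applying it to announce: a(vowel)+3=d, n(cons)+10=x, n(cons)+10=x, o(vowel)+3=r, u(vowel)+3=x, n(cons)+10=x, c(cons)+10=m, e(vowel)+3=h.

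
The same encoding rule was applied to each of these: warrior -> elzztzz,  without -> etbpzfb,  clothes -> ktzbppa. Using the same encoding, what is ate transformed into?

The shift depends on letter class: consonant w→e is +8, but vowel a→l is +11. Two shifts are in play — +11 for a/e/i/o/u, +8 for every other letter.
Applying it to ate: a(vowel)+11=l, t(cons)+8=b, e(vowel)+11=p.

lbp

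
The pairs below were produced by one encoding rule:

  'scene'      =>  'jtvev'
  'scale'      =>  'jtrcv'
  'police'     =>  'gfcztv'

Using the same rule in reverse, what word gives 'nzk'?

wit

Compare letters: s→j is +17, c→t is +17, e→v is +17 — a constant shift. It's a constant shift of +17 (ROT17).
Reversing it on nzk: n−17=w, z−17=i, k−17=t.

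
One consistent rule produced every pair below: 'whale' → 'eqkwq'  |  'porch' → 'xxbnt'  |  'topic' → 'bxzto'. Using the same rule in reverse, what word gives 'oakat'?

In whale: w→e is +8, h→q is +9, a→k is +10, l→w is +11 — the shift increases by 1 each position. Each letter shifts forward by (position + 8), i.e. 8, 9, 10, … — the shift grows by one for each successive letter.
Reversing it on oakat: o−8=g, a−9=r, k−10=a, a−11=p, t−12=h.

graph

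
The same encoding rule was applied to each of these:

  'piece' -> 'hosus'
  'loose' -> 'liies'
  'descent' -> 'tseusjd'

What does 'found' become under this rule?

ricjt

This is an affine cipher: with a=0,…,z=25, each position x becomes (25x+22) mod 26.
Applying it to found: f(5)→25·5+22≡17=r; o(14)→25·14+22≡8=i; u(20)→25·20+22≡2=c; n(13)→25·13+22≡9=j; d(3)→25·3+22≡19=t (all mod 26).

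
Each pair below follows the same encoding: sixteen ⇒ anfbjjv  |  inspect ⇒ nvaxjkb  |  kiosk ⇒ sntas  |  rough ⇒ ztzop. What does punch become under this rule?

The shift depends on letter class: consonant s→a is +8, but vowel i→n is +5. The rule splits by letter class: vowels +5, consonants +8.
On punch: p(cons)+8=x, u(vowel)+5=z, n(cons)+8=v, c(cons)+8=k, h(cons)+8=p.

xzvkp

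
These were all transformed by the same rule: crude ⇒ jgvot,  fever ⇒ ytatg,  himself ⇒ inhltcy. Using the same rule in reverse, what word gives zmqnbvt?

antique

c(2)→j(9) and r(17)→g(6) fit y≡5x+25 (mod 26); the inverse of 5 mod 26 is 21. Each letter's alphabet position (a=0..z=25) is mapped through 5·x+25 mod 26 — an affine cipher.
Decoding zmqnbvt: z(25)→21·(25−25)≡0=a; m(12)→21·(12−25)≡13=n; q(16)→21·(16−25)≡19=t; n(13)→21·(13−25)≡8=i; b(1)→21·(1−25)≡16=q; v(21)→21·(21−25)≡20=u; t(19)→21·(19−25)≡4=e (all mod 26).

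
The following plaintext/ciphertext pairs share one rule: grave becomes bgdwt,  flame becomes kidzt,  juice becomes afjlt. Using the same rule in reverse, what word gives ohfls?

touch

g(6)→b(1) and r(17)→g(6) fit y≡17x+3 (mod 26); the inverse of 17 mod 26 is 23. Each letter's alphabet position (a=0..z=25) is mapped through 17·x+3 mod 26 — an affine cipher.
Undoing it on ohfls: o(14)→23·(14−3)≡19=t; h(7)→23·(7−3)≡14=o; f(5)→23·(5−3)≡20=u; l(11)→23·(11−3)≡2=c; s(18)→23·(18−3)≡7=h (all mod 26).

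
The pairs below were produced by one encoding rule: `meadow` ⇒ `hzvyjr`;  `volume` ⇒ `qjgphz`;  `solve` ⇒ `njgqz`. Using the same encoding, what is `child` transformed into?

Compare letters: m→h is +21, e→z is +21, a→v is +21 — a constant shift. It's a constant shift of +21 (ROT21).
Applying it to child: c+21=x, h+21=c, i+21=d, l+21=g, d+21=y.

xcdgy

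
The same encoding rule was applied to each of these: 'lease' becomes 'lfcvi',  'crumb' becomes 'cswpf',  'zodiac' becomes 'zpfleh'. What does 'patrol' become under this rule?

pbvusq

Letter i (0-indexed) is shifted by i+0, so successive shifts are 0, 1, 2, ….
On patrol: p+0=p, a+1=b, t+2=v, r+3=u, o+4=s, l+5=q.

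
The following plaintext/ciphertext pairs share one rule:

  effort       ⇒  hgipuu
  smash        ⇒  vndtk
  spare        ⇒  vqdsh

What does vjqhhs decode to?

Shifts by position in effort: pos 0: e→h (+3), pos 1: f→g (+1), pos 2: f→i (+3), pos 3: o→p (+1) — repeating every 2. It's a Vigenère-style cipher with numeric key [3,1]: position i shifts by key[i mod 2].
Undoing it on vjqhhs: v−3=s, j−1=i, q−3=n, h−1=g, h−3=e, s−1=r.

singer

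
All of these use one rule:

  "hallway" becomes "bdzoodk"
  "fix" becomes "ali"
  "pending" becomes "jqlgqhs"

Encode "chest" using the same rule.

The word is reversed, then every letter is shifted forward by 3.
On chest: reverse → tsehc; then shift: t+3=w, s+3=v, e+3=h, h+3=k, c+3=f.

wvhkf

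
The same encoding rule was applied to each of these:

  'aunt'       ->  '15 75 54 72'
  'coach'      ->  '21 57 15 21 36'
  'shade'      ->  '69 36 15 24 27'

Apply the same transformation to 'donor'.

24 57 54 57 66

a(#1)→15 and u(#21)→75: differences scale by 3, so n = 3·pos + 12. Each letter becomes 3×(its alphabet position, a=1..z=26) + 12.
On donor: d=4→24, o=15→57, n=14→54, o=15→57, r=18→66.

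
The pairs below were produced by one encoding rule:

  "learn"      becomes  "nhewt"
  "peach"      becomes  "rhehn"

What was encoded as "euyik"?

In learn: l→n is +2, e→h is +3, a→e is +4, r→w is +5 — the shift increases by 1 each position. Letter i (0-indexed) is shifted by i+2, so successive shifts are 2, 3, 4, ….
Reversing it on euyik: e−2=c, u−3=r, y−4=u, i−5=d, k−6=e.

crude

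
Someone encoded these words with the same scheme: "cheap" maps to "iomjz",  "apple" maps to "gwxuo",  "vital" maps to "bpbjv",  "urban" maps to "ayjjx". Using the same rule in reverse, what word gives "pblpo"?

In cheap: c→i is +6, h→o is +7, e→m is +8, a→j is +9 — the shift increases by 1 each position. Letter i (0-indexed) is shifted by i+6, so successive shifts are 6, 7, 8, ….
Undoing it on pblpo: p−6=j, b−7=u, l−8=d, p−9=g, o−10=e.

judge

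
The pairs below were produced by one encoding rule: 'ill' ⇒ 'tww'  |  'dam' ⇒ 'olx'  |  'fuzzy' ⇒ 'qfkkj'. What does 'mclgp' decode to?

Compare letters: i→t is +11, l→w is +11, l→w is +11 — a constant shift. This is a Caesar cipher with shift 11.
Reversing it on mclgp: m−11=b, c−11=r, l−11=a, g−11=v, p−11=e.

brave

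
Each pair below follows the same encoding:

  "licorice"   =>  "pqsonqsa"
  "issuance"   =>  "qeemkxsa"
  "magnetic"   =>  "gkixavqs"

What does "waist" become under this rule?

ukqev

l(11)→p(15) and i(8)→q(16) fit y≡17x+10 (mod 26); the inverse of 17 mod 26 is 23. This is an affine cipher: with a=0,…,z=25, each position x becomes (17x+10) mod 26.
On waist: w(22)→17·22+10≡20=u; a(0)→17·0+10≡10=k; i(8)→17·8+10≡16=q; s(18)→17·18+10≡4=e; t(19)→17·19+10≡21=v (all mod 26).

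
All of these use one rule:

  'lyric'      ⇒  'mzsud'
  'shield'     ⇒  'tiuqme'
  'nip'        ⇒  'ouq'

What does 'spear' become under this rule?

The shift depends on letter class: consonant l→m is +1, but vowel i→u is +12. The rule splits by letter class: vowels +12, consonants +1.
On spear: s(cons)+1=t, p(cons)+1=q, e(vowel)+12=q, a(vowel)+12=m, r(cons)+1=s.

tqqms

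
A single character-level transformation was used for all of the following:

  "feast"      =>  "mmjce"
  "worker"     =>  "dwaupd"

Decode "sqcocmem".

In feast: f→m is +7, e→m is +8, a→j is +9, s→c is +10 — the shift increases by 1 each position. The shift increases by 1 at each position, starting from +7: 7, 8, 9, ….
Undoing it on sqcocmem: s−7=l, q−8=i, c−9=t, o−10=e, c−11=r, m−12=a, e−13=r, m−14=y.

literary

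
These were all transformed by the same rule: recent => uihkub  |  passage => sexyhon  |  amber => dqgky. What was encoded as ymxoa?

In recent: r→u is +3, e→i is +4, c→h is +5, e→k is +6 — the shift increases by 1 each position. Letter i (0-indexed) is shifted by i+3, so successive shifts are 3, 4, 5, ….
Undoing it on ymxoa: y−3=v, m−4=i, x−5=s, o−6=i, a−7=t.

visit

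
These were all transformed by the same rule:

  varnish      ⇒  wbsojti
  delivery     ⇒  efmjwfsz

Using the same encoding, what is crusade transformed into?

dsvtbef

Compare letters: v→w is +1, a→b is +1, r→s is +1 — a constant shift. It's a constant shift of +1 (ROT1).
Applying it to crusade: c+1=d, r+1=s, u+1=v, s+1=t, a+1=b, d+1=e, e+1=f.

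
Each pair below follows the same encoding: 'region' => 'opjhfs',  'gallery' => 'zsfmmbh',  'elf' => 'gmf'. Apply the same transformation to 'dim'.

The output letters match the input read backwards, each shifted +1: region reversed is noiger. The word is reversed, then every letter is shifted forward by 1.
For dim: reverse → mid; then shift: m+1=n, i+1=j, d+1=e.

nje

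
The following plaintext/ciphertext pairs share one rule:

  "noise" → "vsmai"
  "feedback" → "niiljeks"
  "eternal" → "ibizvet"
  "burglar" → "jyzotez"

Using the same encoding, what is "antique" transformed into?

The shift depends on letter class: consonant n→v is +8, but vowel o→s is +4. Two shifts are in play — +4 for a/e/i/o/u, +8 for every other letter.
Applying it to antique: a(vowel)+4=e, n(cons)+8=v, t(cons)+8=b, i(vowel)+4=m, q(cons)+8=y, u(vowel)+4=y, e(vowel)+4=i.

evbmyyi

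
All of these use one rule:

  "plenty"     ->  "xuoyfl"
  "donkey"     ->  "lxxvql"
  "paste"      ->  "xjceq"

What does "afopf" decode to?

In plenty: p→x is +8, l→u is +9, e→o is +10, n→y is +11 — the shift increases by 1 each position. Each letter shifts forward by (position + 8), i.e. 8, 9, 10, … — the shift grows by one for each successive letter.
Reversing it on afopf: a−8=s, f−9=w, o−10=e, p−11=e, f−12=t.

sweet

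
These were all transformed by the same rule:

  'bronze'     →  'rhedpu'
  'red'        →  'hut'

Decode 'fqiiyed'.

passion

Compare letters: b→r is +16, r→h is +16, o→e is +16 — a constant shift. Each letter is shifted forward by 16 in the alphabet (a Caesar shift of +16).
Reversing it on fqiiyed: f−16=p, q−16=a, i−16=s, i−16=s, y−16=i, e−16=o, d−16=n.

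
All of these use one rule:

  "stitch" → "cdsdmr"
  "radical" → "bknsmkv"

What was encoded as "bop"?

ref

Compare letters: s→c is +10, t→d is +10, i→s is +10 — a constant shift. It's a constant shift of +10 (ROT10).
Undoing it on bop: b−10=r, o−10=e, p−10=f.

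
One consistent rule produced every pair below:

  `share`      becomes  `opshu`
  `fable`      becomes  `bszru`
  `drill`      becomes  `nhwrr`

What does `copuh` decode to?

usher

Each letter's alphabet position (a=0..z=25) is mapped through 7·x+18 mod 26 — an affine cipher.
Undoing it on copuh: c(2)→15·(2−18)≡20=u; o(14)→15·(14−18)≡18=s; p(15)→15·(15−18)≡7=h; u(20)→15·(20−18)≡4=e; h(7)→15·(7−18)≡17=r (all mod 26).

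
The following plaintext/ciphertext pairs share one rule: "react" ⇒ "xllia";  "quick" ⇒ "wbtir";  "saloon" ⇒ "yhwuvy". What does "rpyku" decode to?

linen

Shifts by position in react: pos 0: r→x (+6), pos 1: e→l (+7), pos 2: a→l (+11), pos 3: c→i (+6), pos 4: t→a (+7) — repeating every 3. A repeating key of period 3 is used — shifts +6, +7, +11 over and over.
Reversing it on rpyku: r−6=l, p−7=i, y−11=n, k−6=e, u−7=n.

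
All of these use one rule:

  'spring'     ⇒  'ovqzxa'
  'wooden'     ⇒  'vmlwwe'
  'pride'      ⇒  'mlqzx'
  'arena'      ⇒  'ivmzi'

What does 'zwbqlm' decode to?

The output letters match the input read backwards, each shifted +8: spring reversed is gnirps. Read the word backwards and shift each letter +8.
Undoing it on zwbqlm: shift back: z−8=r, w−8=o, b−8=t, q−8=i, l−8=d, m−8=e → rotide; then reverse → editor.

editor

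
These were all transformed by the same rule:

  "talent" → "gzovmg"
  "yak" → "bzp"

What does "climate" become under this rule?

Each pair mirrors across the alphabet (t↔g, a↔z, l↔o): positions sum to 25. Letters are reflected about the middle of the alphabet (position → 25−position): Atbash.
On climate: c↔x, l↔o, i↔r, m↔n, a↔z, t↔g, e↔v.

xornzgv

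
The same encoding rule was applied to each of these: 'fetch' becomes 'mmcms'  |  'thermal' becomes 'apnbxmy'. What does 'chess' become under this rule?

Each letter shifts forward by (position + 7), i.e. 7, 8, 9, … — the shift grows by one for each successive letter.
For chess: c+7=j, h+8=p, e+9=n, s+10=c, s+11=d.

jpncd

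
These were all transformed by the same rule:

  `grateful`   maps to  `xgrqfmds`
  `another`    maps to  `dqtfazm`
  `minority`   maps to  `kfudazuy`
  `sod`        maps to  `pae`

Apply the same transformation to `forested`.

Two steps: reverse the string, then apply a Caesar shift of +12.
On forested: reverse → detserof; then shift: d+12=p, e+12=q, t+12=f, s+12=e, e+12=q, r+12=d, o+12=a, f+12=r.

pqfeqdar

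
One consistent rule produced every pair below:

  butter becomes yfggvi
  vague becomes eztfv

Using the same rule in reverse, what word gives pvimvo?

kernel

Each pair mirrors across the alphabet (b↔y, u↔f, t↔g): positions sum to 25. Letters are reflected about the middle of the alphabet (position → 25−position): Atbash.
Decoding pvimvo: p↔k, v↔e, i↔r, m↔n, v↔e, o↔l.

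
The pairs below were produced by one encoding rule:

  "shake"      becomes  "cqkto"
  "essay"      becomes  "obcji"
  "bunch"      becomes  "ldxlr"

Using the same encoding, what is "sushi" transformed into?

cdcqs

Shifts by position in shake: pos 0: s→c (+10), pos 1: h→q (+9), pos 2: a→k (+10), pos 3: k→t (+9) — repeating every 2. It's a Vigenère-style cipher with numeric key [10,9]: position i shifts by key[i mod 2].
For sushi: s+10=c, u+9=d, s+10=c, h+9=q, i+10=s.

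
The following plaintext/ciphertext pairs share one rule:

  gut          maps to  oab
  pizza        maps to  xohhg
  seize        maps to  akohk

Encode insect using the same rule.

ovakkb

The shift depends on letter class: consonant g→o is +8, but vowel u→a is +6. The rule splits by letter class: vowels +6, consonants +8.
Applying it to insect: i(vowel)+6=o, n(cons)+8=v, s(cons)+8=a, e(vowel)+6=k, c(cons)+8=k, t(cons)+8=b.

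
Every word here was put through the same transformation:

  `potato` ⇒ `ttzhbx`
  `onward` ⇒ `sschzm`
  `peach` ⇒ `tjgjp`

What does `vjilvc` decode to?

Each letter shifts forward by (position + 4), i.e. 4, 5, 6, … — the shift grows by one for each successive letter.
Undoing it on vjilvc: v−4=r, j−5=e, i−6=c, l−7=e, v−8=n, c−9=t.

recent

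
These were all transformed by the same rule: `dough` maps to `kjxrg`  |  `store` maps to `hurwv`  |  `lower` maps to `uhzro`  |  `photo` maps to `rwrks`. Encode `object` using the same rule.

wfhmer

The output letters match the input read backwards, each shifted +3: dough reversed is hguod. Two steps: reverse the string, then apply a Caesar shift of +3.
For object: reverse → tcejbo; then shift: t+3=w, c+3=f, e+3=h, j+3=m, b+3=e, o+3=r.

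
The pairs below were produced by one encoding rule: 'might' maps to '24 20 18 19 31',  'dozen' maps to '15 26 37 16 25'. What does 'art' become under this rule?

12 29 31

m is letter #13 and maps to 24: an offset of 11. Letters become their 1-based position plus 11 (so a→12, b→13, …).
For art: a=1→12, r=18→29, t=20→31.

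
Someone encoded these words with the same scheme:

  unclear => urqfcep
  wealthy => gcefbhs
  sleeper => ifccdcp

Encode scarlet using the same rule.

iqepfcb

u(20)→u(20) and n(13)→r(17) fit y≡19x+4 (mod 26); the inverse of 19 mod 26 is 11. This is an affine cipher: with a=0,…,z=25, each position x becomes (19x+4) mod 26.
Applying it to scarlet: s(18)→19·18+4≡8=i; c(2)→19·2+4≡16=q; a(0)→19·0+4≡4=e; r(17)→19·17+4≡15=p; l(11)→19·11+4≡5=f; e(4)→19·4+4≡2=c; t(19)→19·19+4≡1=b (all mod 26).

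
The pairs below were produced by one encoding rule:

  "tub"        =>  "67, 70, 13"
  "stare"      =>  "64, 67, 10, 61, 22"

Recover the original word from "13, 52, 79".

box

t(#20)→67 and u(#21)→70: differences scale by 3, so n = 3·pos + 7. With a=1..z=26, the number is 3·pos + 7.
Reversing it on 13, 52, 79: 13→(13−7)÷3=2=b, 52→(52−7)÷3=15=o, 79→(79−7)÷3=24=x.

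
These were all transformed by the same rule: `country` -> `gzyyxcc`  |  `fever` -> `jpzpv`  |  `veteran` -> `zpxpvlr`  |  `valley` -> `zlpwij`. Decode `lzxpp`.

Shifts by position in country: pos 0: c→g (+4), pos 1: o→z (+11), pos 2: u→y (+4), pos 3: n→y (+11) — repeating every 2. It's a Vigenère-style cipher with numeric key [4,11]: position i shifts by key[i mod 2].
Undoing it on lzxpp: l−4=h, z−11=o, x−4=t, p−11=e, p−4=l.

hotel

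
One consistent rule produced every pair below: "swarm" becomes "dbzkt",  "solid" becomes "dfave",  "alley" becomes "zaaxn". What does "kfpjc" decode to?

s(18)→d(3) and w(22)→b(1) fit y≡19x+25 (mod 26); the inverse of 19 mod 26 is 11. Each letter's alphabet position (a=0..z=25) is mapped through 19·x+25 mod 26 — an affine cipher.
Undoing it on kfpjc: k(10)→11·(10−25)≡17=r; f(5)→11·(5−25)≡14=o; p(15)→11·(15−25)≡20=u; j(9)→11·(9−25)≡6=g; c(2)→11·(2−25)≡7=h (all mod 26).

rough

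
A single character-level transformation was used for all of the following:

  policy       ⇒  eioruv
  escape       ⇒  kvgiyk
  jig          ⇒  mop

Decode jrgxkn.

The word is reversed, then every letter is shifted forward by 6.
Decoding jrgxkn: shift back: j−6=d, r−6=l, g−6=a, x−6=r, k−6=e, n−6=h → dlareh; then reverse → herald.

herald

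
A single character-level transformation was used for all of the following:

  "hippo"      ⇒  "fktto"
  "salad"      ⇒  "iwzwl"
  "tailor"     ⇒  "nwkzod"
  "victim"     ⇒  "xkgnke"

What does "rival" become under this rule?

dkxwz

h(7)→f(5) and i(8)→k(10) fit y≡5x+22 (mod 26); the inverse of 5 mod 26 is 21. Treating letters as 0–25, the rule is x ↦ 5x + 22 (mod 26).
Applying it to rival: r(17)→5·17+22≡3=d; i(8)→5·8+22≡10=k; v(21)→5·21+22≡23=x; a(0)→5·0+22≡22=w; l(11)→5·11+22≡25=z (all mod 26).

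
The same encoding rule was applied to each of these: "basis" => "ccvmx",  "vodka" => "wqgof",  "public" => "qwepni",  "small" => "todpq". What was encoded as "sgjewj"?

regard

In basis: b→c is +1, a→c is +2, s→v is +3, i→m is +4 — the shift increases by 1 each position. The shift increases by 1 at each position, starting from +1: 1, 2, 3, ….
Undoing it on sgjewj: s−1=r, g−2=e, j−3=g, e−4=a, w−5=r, j−6=d.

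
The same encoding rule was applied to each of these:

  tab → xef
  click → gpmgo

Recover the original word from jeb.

Every letter moves 4 places later in the alphabet, wrapping around z→a.
Undoing it on jeb: j−4=f, e−4=a, b−4=x.

fax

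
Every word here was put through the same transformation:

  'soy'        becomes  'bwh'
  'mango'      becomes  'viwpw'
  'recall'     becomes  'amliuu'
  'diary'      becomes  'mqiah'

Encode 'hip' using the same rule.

qqy

The shift depends on letter class: consonant s→b is +9, but vowel o→w is +8. Two shifts are in play — +8 for a/e/i/o/u, +9 for every other letter.
For hip: h(cons)+9=q, i(vowel)+8=q, p(cons)+9=y.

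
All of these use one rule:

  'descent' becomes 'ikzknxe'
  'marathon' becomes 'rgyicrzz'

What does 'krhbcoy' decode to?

In descent: d→i is +5, e→k is +6, s→z is +7, c→k is +8 — the shift increases by 1 each position. Letter i (0-indexed) is shifted by i+5, so successive shifts are 5, 6, 7, ….
Reversing it on krhbcoy: k−5=f, r−6=l, h−7=a, b−8=t, c−9=t, o−10=e, y−11=n.

flatten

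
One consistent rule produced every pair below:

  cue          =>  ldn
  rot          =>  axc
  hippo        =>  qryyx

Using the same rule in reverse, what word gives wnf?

new

Compare letters: c→l is +9, u→d is +9, e→n is +9 — a constant shift. This is a Caesar cipher with shift 9.
Undoing it on wnf: w−9=n, n−9=e, f−9=w.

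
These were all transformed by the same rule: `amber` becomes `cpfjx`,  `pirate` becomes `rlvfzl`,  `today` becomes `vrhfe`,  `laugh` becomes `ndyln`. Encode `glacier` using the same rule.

In amber: a→c is +2, m→p is +3, b→f is +4, e→j is +5 — the shift increases by 1 each position. Letter i (0-indexed) is shifted by i+2, so successive shifts are 2, 3, 4, ….
On glacier: g+2=i, l+3=o, a+4=e, c+5=h, i+6=o, e+7=l, r+8=z.

ioeholz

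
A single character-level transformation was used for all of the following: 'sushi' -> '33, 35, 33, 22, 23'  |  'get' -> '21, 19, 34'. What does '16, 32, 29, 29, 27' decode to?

s is letter #19 and maps to 33: an offset of 14. The number is (letter's place in the alphabet, a=1) + 14.
Reversing it on 16, 32, 29, 29, 27: 16→(16−14)÷1=2=b, 32→(32−14)÷1=18=r, 29→(29−14)÷1=15=o, 29→(29−14)÷1=15=o, 27→(27−14)÷1=13=m.

broom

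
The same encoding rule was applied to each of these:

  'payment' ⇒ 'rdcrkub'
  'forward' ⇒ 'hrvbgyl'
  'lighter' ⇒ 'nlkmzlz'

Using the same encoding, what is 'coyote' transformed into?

In payment: p→r is +2, a→d is +3, y→c is +4, m→r is +5 — the shift increases by 1 each position. Letter i (0-indexed) is shifted by i+2, so successive shifts are 2, 3, 4, ….
Applying it to coyote: c+2=e, o+3=r, y+4=c, o+5=t, t+6=z, e+7=l.

erctzl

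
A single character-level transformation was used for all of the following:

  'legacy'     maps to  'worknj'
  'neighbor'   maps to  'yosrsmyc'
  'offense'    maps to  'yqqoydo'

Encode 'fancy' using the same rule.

The shift depends on letter class: consonant l→w is +11, but vowel e→o is +10. Two shifts are in play — +10 for a/e/i/o/u, +11 for every other letter.
On fancy: f(cons)+11=q, a(vowel)+10=k, n(cons)+11=y, c(cons)+11=n, y(cons)+11=j.

qkynj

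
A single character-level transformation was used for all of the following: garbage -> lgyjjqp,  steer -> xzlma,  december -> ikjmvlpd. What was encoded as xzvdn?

stove

In garbage: g→l is +5, a→g is +6, r→y is +7, b→j is +8 — the shift increases by 1 each position. Each letter shifts forward by (position + 5), i.e. 5, 6, 7, … — the shift grows by one for each successive letter.
Undoing it on xzvdn: x−5=s, z−6=t, v−7=o, d−8=v, n−9=e.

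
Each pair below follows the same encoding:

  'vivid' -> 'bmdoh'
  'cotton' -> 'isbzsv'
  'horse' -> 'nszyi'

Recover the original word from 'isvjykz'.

Shifts by position in vivid: pos 0: v→b (+6), pos 1: i→m (+4), pos 2: v→d (+8), pos 3: i→o (+6), pos 4: d→h (+4) — repeating every 3. The shifts repeat in a cycle of length 3: positions 0,1,… shift by +6, +4, +8, then the pattern repeats.
Undoing it on isvjykz: i−6=c, s−4=o, v−8=n, j−6=d, y−4=u, k−8=c, z−6=t.

conduct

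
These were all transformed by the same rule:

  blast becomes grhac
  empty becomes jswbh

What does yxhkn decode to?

trace

In blast: b→g is +5, l→r is +6, a→h is +7, s→a is +8 — the shift increases by 1 each position. Each letter shifts forward by (position + 5), i.e. 5, 6, 7, … — the shift grows by one for each successive letter.
Decoding yxhkn: y−5=t, x−6=r, h−7=a, k−8=c, n−9=e.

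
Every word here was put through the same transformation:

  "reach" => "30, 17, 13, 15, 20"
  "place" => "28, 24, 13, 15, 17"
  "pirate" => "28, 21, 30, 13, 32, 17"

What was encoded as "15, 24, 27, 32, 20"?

Letters become their 1-based position plus 12 (so a→13, b→14, …).
Undoing it on 15, 24, 27, 32, 20: 15→(15−12)÷1=3=c, 24→(24−12)÷1=12=l, 27→(27−12)÷1=15=o, 32→(32−12)÷1=20=t, 20→(20−12)÷1=8=h.

cloth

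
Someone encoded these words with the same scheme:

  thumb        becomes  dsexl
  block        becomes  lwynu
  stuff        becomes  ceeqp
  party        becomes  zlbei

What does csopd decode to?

sheet

Shifts by position in thumb: pos 0: t→d (+10), pos 1: h→s (+11), pos 2: u→e (+10), pos 3: m→x (+11) — repeating every 2. A repeating key of period 2 is used — shifts +10, +11 over and over.
Reversing it on csopd: c−10=s, s−11=h, o−10=e, p−11=e, d−10=t.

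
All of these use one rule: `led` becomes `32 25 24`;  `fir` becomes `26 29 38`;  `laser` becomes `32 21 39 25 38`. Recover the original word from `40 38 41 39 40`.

trust

l is letter #12 and maps to 32: an offset of 20. The number is (letter's place in the alphabet, a=1) + 20.
Decoding 40 38 41 39 40: 40→(40−20)÷1=20=t, 38→(38−20)÷1=18=r, 41→(41−20)÷1=21=u, 39→(39−20)÷1=19=s, 40→(40−20)÷1=20=t.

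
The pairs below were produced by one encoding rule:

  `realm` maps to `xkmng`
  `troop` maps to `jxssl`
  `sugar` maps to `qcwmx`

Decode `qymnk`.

scale

r(17)→x(23) and e(4)→k(10) fit y≡19x+12 (mod 26); the inverse of 19 mod 26 is 11. This is an affine cipher: with a=0,…,z=25, each position x becomes (19x+12) mod 26.
Reversing it on qymnk: q(16)→11·(16−12)≡18=s; y(24)→11·(24−12)≡2=c; m(12)→11·(12−12)≡0=a; n(13)→11·(13−12)≡11=l; k(10)→11·(10−12)≡4=e (all mod 26).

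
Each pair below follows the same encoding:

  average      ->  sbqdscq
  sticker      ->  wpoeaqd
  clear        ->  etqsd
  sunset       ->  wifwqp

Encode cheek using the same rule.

a(0)→s(18) and v(21)→b(1) fit y≡19x+18 (mod 26); the inverse of 19 mod 26 is 11. This is an affine cipher: with a=0,…,z=25, each position x becomes (19x+18) mod 26.
For cheek: c(2)→19·2+18≡4=e; h(7)→19·7+18≡21=v; e(4)→19·4+18≡16=q; e(4)→19·4+18≡16=q; k(10)→19·10+18≡0=a (all mod 26).

evqqa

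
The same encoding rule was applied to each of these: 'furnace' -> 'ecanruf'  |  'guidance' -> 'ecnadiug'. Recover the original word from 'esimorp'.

promise

The word is simply reversed.
Decoding esimorp: then reverse → promise.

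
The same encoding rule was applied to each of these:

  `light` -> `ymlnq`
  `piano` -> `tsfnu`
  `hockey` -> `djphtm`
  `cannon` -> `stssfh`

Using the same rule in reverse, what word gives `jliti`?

The output letters match the input read backwards, each shifted +5: light reversed is thgil. Read the word backwards and shift each letter +5.
Reversing it on jliti: shift back: j−5=e, l−5=g, i−5=d, t−5=o, i−5=d → egdod; then reverse → dodge.

dodge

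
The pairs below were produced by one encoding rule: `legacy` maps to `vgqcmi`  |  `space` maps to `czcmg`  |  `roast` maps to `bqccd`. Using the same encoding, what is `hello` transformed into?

rgvvq

The shift depends on letter class: consonant l→v is +10, but vowel e→g is +2. Two shifts are in play — +2 for a/e/i/o/u, +10 for every other letter.
On hello: h(cons)+10=r, e(vowel)+2=g, l(cons)+10=v, l(cons)+10=v, o(vowel)+2=q.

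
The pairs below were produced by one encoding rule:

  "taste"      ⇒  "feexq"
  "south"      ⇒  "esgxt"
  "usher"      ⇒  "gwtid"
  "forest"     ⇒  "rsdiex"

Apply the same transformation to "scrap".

egdeb

Shifts by position in taste: pos 0: t→f (+12), pos 1: a→e (+4), pos 2: s→e (+12), pos 3: t→x (+4) — repeating every 2. A repeating key of period 2 is used — shifts +12, +4 over and over.
On scrap: s+12=e, c+4=g, r+12=d, a+4=e, p+12=b.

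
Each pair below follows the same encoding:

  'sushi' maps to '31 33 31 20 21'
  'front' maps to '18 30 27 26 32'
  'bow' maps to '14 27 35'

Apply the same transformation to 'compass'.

Each letter is replaced by its alphabet position (a=1..z=26) + 12.
Applying it to compass: c=3→15, o=15→27, m=13→25, p=16→28, a=1→13, s=19→31, s=19→31.

15 27 25 28 13 31 31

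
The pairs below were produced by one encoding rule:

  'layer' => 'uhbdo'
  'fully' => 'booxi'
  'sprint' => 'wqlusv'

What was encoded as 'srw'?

top

The output letters match the input read backwards, each shifted +3: layer reversed is reyal. Read the word backwards and shift each letter +3.
Undoing it on srw: shift back: s−3=p, r−3=o, w−3=t → pot; then reverse → top.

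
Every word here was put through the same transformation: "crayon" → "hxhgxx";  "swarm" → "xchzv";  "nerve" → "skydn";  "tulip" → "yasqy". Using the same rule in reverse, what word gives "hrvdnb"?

Each letter shifts forward by (position + 5), i.e. 5, 6, 7, … — the shift grows by one for each successive letter.
Reversing it on hrvdnb: h−5=c, r−6=l, v−7=o, d−8=v, n−9=e, b−10=r.

clover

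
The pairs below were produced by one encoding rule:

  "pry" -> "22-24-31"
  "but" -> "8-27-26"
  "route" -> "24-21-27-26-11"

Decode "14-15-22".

hip

Each letter is replaced by its alphabet position (a=1..z=26) + 6.
Undoing it on 14-15-22: 14→(14−6)÷1=8=h, 15→(15−6)÷1=9=i, 22→(22−6)÷1=16=p.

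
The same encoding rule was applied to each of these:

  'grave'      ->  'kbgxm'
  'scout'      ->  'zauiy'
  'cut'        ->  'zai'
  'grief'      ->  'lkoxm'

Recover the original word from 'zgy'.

The output letters match the input read backwards, each shifted +6: grave reversed is evarg. Two steps: reverse the string, then apply a Caesar shift of +6.
Reversing it on zgy: shift back: z−6=t, g−6=a, y−6=s → tas; then reverse → sat.

sat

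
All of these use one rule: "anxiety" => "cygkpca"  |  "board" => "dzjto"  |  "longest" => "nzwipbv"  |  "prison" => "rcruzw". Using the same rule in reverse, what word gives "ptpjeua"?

nightly

Shifts by position in anxiety: pos 0: a→c (+2), pos 1: n→y (+11), pos 2: x→g (+9), pos 3: i→k (+2), pos 4: e→p (+11), pos 5: t→c (+9) — repeating every 3. It's a Vigenère-style cipher with numeric key [2,11,9]: position i shifts by key[i mod 3].
Undoing it on ptpjeua: p−2=n, t−11=i, p−9=g, j−2=h, e−11=t, u−9=l, a−2=y.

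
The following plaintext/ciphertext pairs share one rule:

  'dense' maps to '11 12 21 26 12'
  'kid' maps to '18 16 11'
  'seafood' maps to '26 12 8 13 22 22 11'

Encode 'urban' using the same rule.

28 25 9 8 21

d is letter #4 and maps to 11: an offset of 7. Each letter is replaced by its alphabet position (a=1..z=26) + 7.
Applying it to urban: u=21→28, r=18→25, b=2→9, a=1→8, n=14→21.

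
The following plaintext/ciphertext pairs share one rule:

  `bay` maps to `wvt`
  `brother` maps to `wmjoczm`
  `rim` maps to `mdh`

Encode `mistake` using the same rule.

It's a constant shift of +21 (ROT21).
For mistake: m+21=h, i+21=d, s+21=n, t+21=o, a+21=v, k+21=f, e+21=z.

hdnovfz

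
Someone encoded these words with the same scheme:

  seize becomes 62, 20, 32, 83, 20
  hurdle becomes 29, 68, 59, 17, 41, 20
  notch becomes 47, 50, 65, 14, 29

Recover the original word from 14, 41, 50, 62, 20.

s(#19)→62 and e(#5)→20: differences scale by 3, so n = 3·pos + 5. With a=1..z=26, the number is 3·pos + 5.
Reversing it on 14, 41, 50, 62, 20: 14→(14−5)÷3=3=c, 41→(41−5)÷3=12=l, 50→(50−5)÷3=15=o, 62→(62−5)÷3=19=s, 20→(20−5)÷3=5=e.

close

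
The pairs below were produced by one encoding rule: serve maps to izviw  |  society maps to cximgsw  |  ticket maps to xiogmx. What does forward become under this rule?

Read the word backwards and shift each letter +4.
Applying it to forward: reverse → drawrof; then shift: d+4=h, r+4=v, a+4=e, w+4=a, r+4=v, o+4=s, f+4=j.

hveavsj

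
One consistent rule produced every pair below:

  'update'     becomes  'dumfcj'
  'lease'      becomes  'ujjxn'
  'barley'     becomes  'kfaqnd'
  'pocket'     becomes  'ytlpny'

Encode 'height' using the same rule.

A repeating key of period 2 is used — shifts +9, +5 over and over.
On height: h+9=q, e+5=j, i+9=r, g+5=l, h+9=q, t+5=y.

qjrlqy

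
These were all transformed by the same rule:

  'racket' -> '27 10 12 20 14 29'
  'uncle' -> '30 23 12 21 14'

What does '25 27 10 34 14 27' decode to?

r is letter #18 and maps to 27: an offset of 9. Each letter is replaced by its alphabet position (a=1..z=26) + 9.
Undoing it on 25 27 10 34 14 27: 25→(25−9)÷1=16=p, 27→(27−9)÷1=18=r, 10→(10−9)÷1=1=a, 34→(34−9)÷1=25=y, 14→(14−9)÷1=5=e, 27→(27−9)÷1=18=r.

prayer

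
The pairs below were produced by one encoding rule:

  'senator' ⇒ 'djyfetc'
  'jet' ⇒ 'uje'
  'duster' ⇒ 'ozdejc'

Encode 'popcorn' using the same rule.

atantcy

The rule splits by letter class: vowels +5, consonants +11.
Applying it to popcorn: p(cons)+11=a, o(vowel)+5=t, p(cons)+11=a, c(cons)+11=n, o(vowel)+5=t, r(cons)+11=c, n(cons)+11=y.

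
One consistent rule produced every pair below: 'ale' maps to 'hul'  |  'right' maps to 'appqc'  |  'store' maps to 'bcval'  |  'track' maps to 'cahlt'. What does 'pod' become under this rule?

yvm

The shift depends on letter class: consonant l→u is +9, but vowel a→h is +7. The rule splits by letter class: vowels +7, consonants +9.
On pod: p(cons)+9=y, o(vowel)+7=v, d(cons)+9=m.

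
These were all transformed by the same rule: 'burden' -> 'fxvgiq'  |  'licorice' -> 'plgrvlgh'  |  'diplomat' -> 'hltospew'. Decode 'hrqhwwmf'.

The shifts repeat in a cycle of length 2: positions 0,1,… shift by +4, +3, then the pattern repeats.
Decoding hrqhwwmf: h−4=d, r−3=o, q−4=m, h−3=e, w−4=s, w−3=t, m−4=i, f−3=c.

domestic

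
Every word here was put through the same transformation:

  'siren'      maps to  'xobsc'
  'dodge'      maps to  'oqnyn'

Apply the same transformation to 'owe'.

ogy

The word is reversed, then every letter is shifted forward by 10.
For owe: reverse → ewo; then shift: e+10=o, w+10=g, o+10=y.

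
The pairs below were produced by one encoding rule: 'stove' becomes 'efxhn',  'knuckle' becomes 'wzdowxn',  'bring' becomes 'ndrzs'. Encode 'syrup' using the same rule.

The shift depends on letter class: consonant s→e is +12, but vowel o→x is +9. Vowels shift forward by 9 and consonants shift forward by 12.
On syrup: s(cons)+12=e, y(cons)+12=k, r(cons)+12=d, u(vowel)+9=d, p(cons)+12=b.

ekddb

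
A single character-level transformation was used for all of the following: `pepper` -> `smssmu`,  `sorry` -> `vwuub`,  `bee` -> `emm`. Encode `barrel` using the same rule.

eiuumo

The shift depends on letter class: consonant p→s is +3, but vowel e→m is +8. Vowels shift forward by 8 and consonants shift forward by 3.
On barrel: b(cons)+3=e, a(vowel)+8=i, r(cons)+3=u, r(cons)+3=u, e(vowel)+8=m, l(cons)+3=o.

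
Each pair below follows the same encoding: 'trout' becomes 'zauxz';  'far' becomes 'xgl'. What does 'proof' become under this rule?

luuxv

The output letters match the input read backwards, each shifted +6: trout reversed is tuort. Two steps: reverse the string, then apply a Caesar shift of +6.
For proof: reverse → foorp; then shift: f+6=l, o+6=u, o+6=u, r+6=x, p+6=v.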